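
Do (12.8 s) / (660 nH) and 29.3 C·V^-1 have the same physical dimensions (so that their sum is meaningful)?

No

Expand each in SI base units:
  (12.8 s) / (660 nH):  [s] / [kg·m²·s⁻²·A⁻²] = kg⁻¹·m⁻²·s³·A²
  29.3 C·V^-1:  C·V⁻¹ = s·A·(J·C⁻¹)⁻¹ = kg⁻¹·m⁻²·s⁴·A²
kg⁻¹·m⁻²·s³·A² ≠ kg⁻¹·m⁻²·s⁴·A², so they cannot be added.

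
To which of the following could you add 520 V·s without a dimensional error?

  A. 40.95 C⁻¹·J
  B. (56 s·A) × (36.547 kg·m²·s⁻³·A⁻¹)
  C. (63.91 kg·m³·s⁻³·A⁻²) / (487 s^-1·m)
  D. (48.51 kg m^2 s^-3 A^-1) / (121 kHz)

D.

Reference: V·s = J·C⁻¹·s = kg·m²·s⁻²·A⁻¹.
Each option:
  A. J·C⁻¹ = N·m·(s·A)⁻¹ = kg·m²·s⁻³·A⁻¹
  B. [s·A] · [kg·m²·s⁻³·A⁻¹] = kg·m²·s⁻²
  C. [kg·m³·s⁻³·A⁻²] / [m·s⁻¹] = kg·m²·s⁻²·A⁻²
  D. [kg·m²·s⁻³·A⁻¹] / [s⁻¹] = kg·m²·s⁻²·A⁻¹  ← same
Only D. matches kg·m²·s⁻²·A⁻¹.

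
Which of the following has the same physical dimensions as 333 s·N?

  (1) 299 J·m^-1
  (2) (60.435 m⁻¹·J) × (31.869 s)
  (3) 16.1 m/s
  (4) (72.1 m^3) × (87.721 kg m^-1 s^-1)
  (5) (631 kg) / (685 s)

(2)

Reference: N·s = kg·m·s⁻²·s = kg·m·s⁻¹.
Each option:
  (1) J·m⁻¹ = N·m·m⁻¹ = kg·m·s⁻²
  (2) [kg·m·s⁻²] · [s] = kg·m·s⁻¹  ← same
  (3) m·s⁻¹
  (4) [m³] · [kg·m⁻¹·s⁻¹] = kg·m²·s⁻¹
  (5) [kg] / [s] = kg·s⁻¹
Only (2) matches kg·m·s⁻¹.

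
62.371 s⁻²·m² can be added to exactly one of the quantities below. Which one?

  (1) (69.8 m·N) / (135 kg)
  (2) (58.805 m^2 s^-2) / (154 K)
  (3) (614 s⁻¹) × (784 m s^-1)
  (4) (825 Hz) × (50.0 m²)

(1)

Reference: m²·s⁻².
Each option:
  (1) [kg·m²·s⁻²] / [kg] = m²·s⁻²  ← same
  (2) [m²·s⁻²] / [K] = m²·s⁻²·K⁻¹
  (3) [s⁻¹] · [m·s⁻¹] = m·s⁻²
  (4) [s⁻¹] · [m²] = m²·s⁻¹
Only (1) matches m²·s⁻².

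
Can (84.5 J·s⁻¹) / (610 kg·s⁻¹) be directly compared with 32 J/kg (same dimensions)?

Work out the base dimensions of each:
  (84.5 J·s⁻¹) / (610 kg·s⁻¹):  [kg·m²·s⁻³] / [kg·s⁻¹] = m²·s⁻²
  32 J/kg:  J·kg⁻¹ = N·m·kg⁻¹ = m²·s⁻²
Both are m²·s⁻², so they have the same dimensions and can be added.

Yes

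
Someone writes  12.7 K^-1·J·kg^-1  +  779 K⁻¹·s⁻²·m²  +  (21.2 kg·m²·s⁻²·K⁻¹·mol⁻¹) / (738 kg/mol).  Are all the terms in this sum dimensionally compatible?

Yes

In SI base units:
  12.7 K^-1·J·kg^-1:  J·kg⁻¹·K⁻¹ = N·m·kg⁻¹·K⁻¹ = m²·s⁻²·K⁻¹
  779 K⁻¹·s⁻²·m²:  m²·s⁻²·K⁻¹
  (21.2 kg·m²·s⁻²·K⁻¹·mol⁻¹) / (738 kg/mol):  [kg·m²·s⁻²·K⁻¹·mol⁻¹] / [kg·mol⁻¹] = m²·s⁻²·K⁻¹
Every term reduces to m²·s⁻²·K⁻¹.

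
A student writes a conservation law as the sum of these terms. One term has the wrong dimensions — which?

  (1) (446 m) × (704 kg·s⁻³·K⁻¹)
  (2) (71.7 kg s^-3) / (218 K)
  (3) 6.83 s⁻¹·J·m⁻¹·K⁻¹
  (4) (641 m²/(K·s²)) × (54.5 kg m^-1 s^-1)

Reduce each to base SI dimensions:
  (1) [m] · [kg·s⁻³·K⁻¹] = kg·m·s⁻³·K⁻¹
  (2) [kg·s⁻³] / [K] = kg·s⁻³·K⁻¹
  (3) J·s⁻¹·m⁻¹·K⁻¹ = N·m·s⁻¹·m⁻¹·K⁻¹ = kg·m·s⁻³·K⁻¹
  (4) [m²·s⁻²·K⁻¹] · [kg·m⁻¹·s⁻¹] = kg·m·s⁻³·K⁻¹
All reduce to kg·m·s⁻³·K⁻¹ except (2), which is kg·s⁻³·K⁻¹.

(2)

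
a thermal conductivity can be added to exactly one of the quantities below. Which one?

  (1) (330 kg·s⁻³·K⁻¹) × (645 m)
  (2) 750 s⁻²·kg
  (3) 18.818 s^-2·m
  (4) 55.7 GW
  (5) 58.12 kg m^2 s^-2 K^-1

(1)

Reference: [thermal conductivity] = kg·m·s⁻³·K⁻¹.
Each option:
  (1) [kg·s⁻³·K⁻¹] · [m] = kg·m·s⁻³·K⁻¹  ← same
  (2) kg·s⁻²
  (3) m·s⁻²
  (4) W = J·s⁻¹ = kg·m²·s⁻³
  (5) kg·m²·s⁻²·K⁻¹
Only (1) matches kg·m·s⁻³·K⁻¹.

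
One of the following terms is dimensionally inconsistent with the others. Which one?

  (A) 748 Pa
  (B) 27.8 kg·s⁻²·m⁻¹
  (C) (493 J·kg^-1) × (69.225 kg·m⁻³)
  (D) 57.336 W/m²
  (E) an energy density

Reduce each to base SI dimensions:
  (A) Pa = N·m⁻² = kg·m⁻¹·s⁻²
  (B) kg·m⁻¹·s⁻²
  (C) [m²·s⁻²] · [kg·m⁻³] = kg·m⁻¹·s⁻²
  (D) W·m⁻² = J·s⁻¹·m⁻² = kg·s⁻³
  (E) [energy density] = kg·m⁻¹·s⁻²
All reduce to kg·m⁻¹·s⁻² except (D), which is kg·s⁻³.

(D)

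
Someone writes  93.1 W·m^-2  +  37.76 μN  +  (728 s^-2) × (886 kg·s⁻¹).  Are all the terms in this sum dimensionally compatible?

In SI base units:
  93.1 W·m^-2:  W·m⁻² = J·s⁻¹·m⁻² = kg·s⁻³
  37.76 μN:  N = kg·m·s⁻²
  (728 s^-2) × (886 kg·s⁻¹):  [s⁻²] · [kg·s⁻¹] = kg·s⁻³
The terms do not share a single dimension (kg·m·s⁻² vs kg·s⁻³).

No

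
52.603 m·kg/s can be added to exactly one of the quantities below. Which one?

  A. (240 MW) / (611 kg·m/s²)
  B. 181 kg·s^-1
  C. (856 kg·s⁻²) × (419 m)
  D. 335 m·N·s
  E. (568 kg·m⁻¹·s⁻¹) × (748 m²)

E.

Reference: kg·m·s⁻¹.
Each option:
  A. [kg·m²·s⁻³] / [kg·m·s⁻²] = m·s⁻¹
  B. kg·s⁻¹
  C. [kg·s⁻²] · [m] = kg·m·s⁻²
  D. N·m·s = kg·m·s⁻²·m·s = kg·m²·s⁻¹
  E. [kg·m⁻¹·s⁻¹] · [m²] = kg·m·s⁻¹  ← same
Only E. matches kg·m·s⁻¹.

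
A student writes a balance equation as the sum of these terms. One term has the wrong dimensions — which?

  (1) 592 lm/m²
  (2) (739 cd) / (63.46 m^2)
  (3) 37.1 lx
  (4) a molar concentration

(4)

Reduce each to base SI dimensions:
  (1) lm·m⁻² = cd·m⁻² = m⁻²·cd
  (2) [cd] / [m²] = m⁻²·cd
  (3) lx = lm·m⁻² = m⁻²·cd
  (4) [molar concentration] = m⁻³·mol
All reduce to m⁻²·cd except (4), which is m⁻³·mol.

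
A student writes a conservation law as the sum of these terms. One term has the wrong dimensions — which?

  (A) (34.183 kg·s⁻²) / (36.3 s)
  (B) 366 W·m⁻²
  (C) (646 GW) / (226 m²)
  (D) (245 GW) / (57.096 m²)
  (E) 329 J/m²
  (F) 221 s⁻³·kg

(E)

Expand each in SI base units:
  (A) [kg·s⁻²] / [s] = kg·s⁻³
  (B) W·m⁻² = J·s⁻¹·m⁻² = kg·s⁻³
  (C) [kg·m²·s⁻³] / [m²] = kg·s⁻³
  (D) [kg·m²·s⁻³] / [m²] = kg·s⁻³
  (E) J·m⁻² = N·m·m⁻² = kg·s⁻²
  (F) kg·s⁻³
All reduce to kg·s⁻³ except (E), which is kg·s⁻².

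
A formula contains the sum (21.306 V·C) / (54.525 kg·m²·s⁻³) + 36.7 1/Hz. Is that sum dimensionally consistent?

Yes

Dimensions:
  (21.306 V·C) / (54.525 kg·m²·s⁻³):  [kg·m²·s⁻²] / [kg·m²·s⁻³] = s
  36.7 1/Hz:  Hz⁻¹ = (s⁻¹)⁻¹ = s
Both are s, so they have the same dimensions and can be added.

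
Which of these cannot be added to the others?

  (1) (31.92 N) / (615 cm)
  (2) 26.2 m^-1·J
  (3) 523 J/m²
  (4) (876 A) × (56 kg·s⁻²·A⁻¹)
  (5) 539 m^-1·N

Expand each in SI base units:
  (1) [kg·m·s⁻²] / [m] = kg·s⁻²
  (2) J·m⁻¹ = N·m·m⁻¹ = kg·m·s⁻²
  (3) J·m⁻² = N·m·m⁻² = kg·s⁻²
  (4) [A] · [kg·s⁻²·A⁻¹] = kg·s⁻²
  (5) N·m⁻¹ = kg·m·s⁻²·m⁻¹ = kg·s⁻²
All reduce to kg·s⁻² except (2), which is kg·m·s⁻².

(2)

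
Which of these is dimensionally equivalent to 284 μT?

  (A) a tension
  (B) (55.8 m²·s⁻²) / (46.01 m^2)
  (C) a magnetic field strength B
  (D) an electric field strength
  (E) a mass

(C)

Reference: T = Wb·m⁻² = kg·s⁻²·A⁻¹.
Each option:
  (A) [tension] = kg·m·s⁻²
  (B) [m²·s⁻²] / [m²] = s⁻²
  (C) [magnetic field strength B] = kg·s⁻²·A⁻¹  ← same
  (D) [electric field strength] = kg·m·s⁻³·A⁻¹
  (E) [mass] = kg
Only (C) matches kg·s⁻²·A⁻¹.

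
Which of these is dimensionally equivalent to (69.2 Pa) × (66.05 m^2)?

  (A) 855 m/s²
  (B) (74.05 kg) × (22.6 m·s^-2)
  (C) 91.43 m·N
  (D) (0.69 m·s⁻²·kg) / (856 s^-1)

(B)

Reference: [kg·m⁻¹·s⁻²] · [m²] = kg·m·s⁻².
Each option:
  (A) m·s⁻²
  (B) [kg] · [m·s⁻²] = kg·m·s⁻²  ← same
  (C) N·m = kg·m·s⁻²·m = kg·m²·s⁻²
  (D) [kg·m·s⁻²] / [s⁻¹] = kg·m·s⁻¹
Only (B) matches kg·m·s⁻².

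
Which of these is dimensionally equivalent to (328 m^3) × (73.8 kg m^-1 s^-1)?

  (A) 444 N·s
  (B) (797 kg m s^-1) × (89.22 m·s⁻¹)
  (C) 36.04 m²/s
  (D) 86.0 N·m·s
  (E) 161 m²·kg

Reference: [m³] · [kg·m⁻¹·s⁻¹] = kg·m²·s⁻¹.
Each option:
  (A) N·s = kg·m·s⁻²·s = kg·m·s⁻¹
  (B) [kg·m·s⁻¹] · [m·s⁻¹] = kg·m²·s⁻²
  (C) m²·s⁻¹
  (D) N·m·s = kg·m·s⁻²·m·s = kg·m²·s⁻¹  ← same
  (E) kg·m²
Only (D) matches kg·m²·s⁻¹.

(D)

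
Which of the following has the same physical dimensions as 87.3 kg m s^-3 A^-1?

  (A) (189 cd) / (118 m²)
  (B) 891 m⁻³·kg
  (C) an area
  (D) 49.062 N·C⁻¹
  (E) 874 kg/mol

Reference: kg·m·s⁻³·A⁻¹.
Each option:
  (A) [cd] / [m²] = m⁻²·cd
  (B) kg·m⁻³
  (C) [area] = m²
  (D) N·C⁻¹ = kg·m·s⁻²·(s·A)⁻¹ = kg·m·s⁻³·A⁻¹  ← same
  (E) kg·mol⁻¹
Only (D) matches kg·m·s⁻³·A⁻¹.

(D)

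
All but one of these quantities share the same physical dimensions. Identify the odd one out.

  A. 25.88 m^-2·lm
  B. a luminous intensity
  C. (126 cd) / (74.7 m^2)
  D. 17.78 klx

B.

In SI base units:
  A. lm·m⁻² = cd·m⁻² = m⁻²·cd
  B. [luminous intensity] = cd
  C. [cd] / [m²] = m⁻²·cd
  D. lx = lm·m⁻² = m⁻²·cd
All reduce to m⁻²·cd except B., which is cd.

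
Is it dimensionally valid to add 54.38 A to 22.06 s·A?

No

In SI base units:
  54.38 A:  A
  22.06 s·A:  A·s = s·A
A ≠ s·A, so they cannot be added.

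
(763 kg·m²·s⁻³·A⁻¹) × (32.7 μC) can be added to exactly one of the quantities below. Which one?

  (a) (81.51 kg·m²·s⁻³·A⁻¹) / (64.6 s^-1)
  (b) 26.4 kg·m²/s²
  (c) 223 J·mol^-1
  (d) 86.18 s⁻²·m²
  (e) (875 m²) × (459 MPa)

Reference: [kg·m²·s⁻³·A⁻¹] · [s·A] = kg·m²·s⁻².
Each option:
  (a) [kg·m²·s⁻³·A⁻¹] / [s⁻¹] = kg·m²·s⁻²·A⁻¹
  (b) kg·m²·s⁻²  ← same
  (c) J·mol⁻¹ = N·m·mol⁻¹ = kg·m²·s⁻²·mol⁻¹
  (d) m²·s⁻²
  (e) [m²] · [kg·m⁻¹·s⁻²] = kg·m·s⁻²
Only (b) matches kg·m²·s⁻².

(b)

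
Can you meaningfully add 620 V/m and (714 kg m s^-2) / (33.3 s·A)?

Reduce each to base SI dimensions:
  620 V/m:  V·m⁻¹ = J·C⁻¹·m⁻¹ = kg·m·s⁻³·A⁻¹
  (714 kg m s^-2) / (33.3 s·A):  [kg·m·s⁻²] / [s·A] = kg·m·s⁻³·A⁻¹
Both are kg·m·s⁻³·A⁻¹, so they have the same dimensions and can be added.

Yes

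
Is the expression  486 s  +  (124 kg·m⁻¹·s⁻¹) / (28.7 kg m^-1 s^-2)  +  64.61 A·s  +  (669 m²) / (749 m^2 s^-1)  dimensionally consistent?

No

Dimensions:
  486 s:  s
  (124 kg·m⁻¹·s⁻¹) / (28.7 kg m^-1 s^-2):  [kg·m⁻¹·s⁻¹] / [kg·m⁻¹·s⁻²] = s
  64.61 A·s:  A·s = s·A
  (669 m²) / (749 m^2 s^-1):  [m²] / [m²·s⁻¹] = s
The terms do not share a single dimension (s vs s·A).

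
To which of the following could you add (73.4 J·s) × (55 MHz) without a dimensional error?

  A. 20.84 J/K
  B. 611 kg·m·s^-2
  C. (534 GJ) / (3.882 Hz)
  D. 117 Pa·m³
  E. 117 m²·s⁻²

D.

Reference: [kg·m²·s⁻¹] · [s⁻¹] = kg·m²·s⁻².
Each option:
  A. J·K⁻¹ = N·m·K⁻¹ = kg·m²·s⁻²·K⁻¹
  B. kg·m·s⁻²
  C. [kg·m²·s⁻²] / [s⁻¹] = kg·m²·s⁻¹
  D. Pa·m³ = N·m⁻²·m³ = kg·m²·s⁻²  ← same
  E. m²·s⁻²
Only D. matches kg·m²·s⁻².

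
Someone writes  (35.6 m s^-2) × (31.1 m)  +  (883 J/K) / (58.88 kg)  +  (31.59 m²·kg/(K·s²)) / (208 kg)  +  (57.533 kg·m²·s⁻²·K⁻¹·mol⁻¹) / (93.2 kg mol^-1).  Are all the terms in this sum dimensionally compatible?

No

In SI base units:
  (35.6 m s^-2) × (31.1 m):  [m·s⁻²] · [m] = m²·s⁻²
  (883 J/K) / (58.88 kg):  [kg·m²·s⁻²·K⁻¹] / [kg] = m²·s⁻²·K⁻¹
  (31.59 m²·kg/(K·s²)) / (208 kg):  [kg·m²·s⁻²·K⁻¹] / [kg] = m²·s⁻²·K⁻¹
  (57.533 kg·m²·s⁻²·K⁻¹·mol⁻¹) / (93.2 kg mol^-1):  [kg·m²·s⁻²·K⁻¹·mol⁻¹] / [kg·mol⁻¹] = m²·s⁻²·K⁻¹
The terms do not share a single dimension (m²·s⁻² vs m²·s⁻²·K⁻¹).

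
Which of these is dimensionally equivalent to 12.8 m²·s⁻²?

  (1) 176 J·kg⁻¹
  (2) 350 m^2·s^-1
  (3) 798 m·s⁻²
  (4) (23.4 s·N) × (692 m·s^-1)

(1)

Reference: m²·s⁻².
Each option:
  (1) J·kg⁻¹ = N·m·kg⁻¹ = m²·s⁻²  ← same
  (2) m²·s⁻¹
  (3) m·s⁻²
  (4) [kg·m·s⁻¹] · [m·s⁻¹] = kg·m²·s⁻²
Only (1) matches m²·s⁻².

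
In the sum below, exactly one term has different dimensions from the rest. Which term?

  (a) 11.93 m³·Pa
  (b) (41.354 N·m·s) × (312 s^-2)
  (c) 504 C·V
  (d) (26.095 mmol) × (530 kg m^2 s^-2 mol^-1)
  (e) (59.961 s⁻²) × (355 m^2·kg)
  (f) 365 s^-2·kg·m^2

(b)

In SI base units:
  (a) Pa·m³ = N·m⁻²·m³ = kg·m²·s⁻²
  (b) [kg·m²·s⁻¹] · [s⁻²] = kg·m²·s⁻³
  (c) C·V = s·A·J·C⁻¹ = kg·m²·s⁻²
  (d) [mol] · [kg·m²·s⁻²·mol⁻¹] = kg·m²·s⁻²
  (e) [s⁻²] · [kg·m²] = kg·m²·s⁻²
  (f) kg·m²·s⁻²
All reduce to kg·m²·s⁻² except (b), which is kg·m²·s⁻³.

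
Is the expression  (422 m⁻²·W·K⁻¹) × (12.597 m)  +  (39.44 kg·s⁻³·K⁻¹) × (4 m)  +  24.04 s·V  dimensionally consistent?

Dimensions:
  (422 m⁻²·W·K⁻¹) × (12.597 m):  [kg·s⁻³·K⁻¹] · [m] = kg·m·s⁻³·K⁻¹
  (39.44 kg·s⁻³·K⁻¹) × (4 m):  [kg·s⁻³·K⁻¹] · [m] = kg·m·s⁻³·K⁻¹
  24.04 s·V:  V·s = J·C⁻¹·s = kg·m²·s⁻²·A⁻¹
The terms do not share a single dimension (kg·m²·s⁻²·A⁻¹ vs kg·m·s⁻³·K⁻¹).

No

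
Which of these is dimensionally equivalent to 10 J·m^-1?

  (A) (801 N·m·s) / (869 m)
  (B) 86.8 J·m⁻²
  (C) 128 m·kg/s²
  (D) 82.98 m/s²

(C)

Reference: J·m⁻¹ = N·m·m⁻¹ = kg·m·s⁻².
Each option:
  (A) [kg·m²·s⁻¹] / [m] = kg·m·s⁻¹
  (B) J·m⁻² = N·m·m⁻² = kg·s⁻²
  (C) kg·m·s⁻²  ← same
  (D) m·s⁻²
Only (C) matches kg·m·s⁻².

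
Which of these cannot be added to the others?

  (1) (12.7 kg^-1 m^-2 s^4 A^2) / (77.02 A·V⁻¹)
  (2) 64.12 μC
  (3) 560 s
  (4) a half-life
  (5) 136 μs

Dimensions:
  (1) [kg⁻¹·m⁻²·s⁴·A²] / [kg⁻¹·m⁻²·s³·A²] = s
  (2) C = s·A
  (3) s
  (4) [half-life] = s
  (5) s
All reduce to s except (2), which is s·A.

(2)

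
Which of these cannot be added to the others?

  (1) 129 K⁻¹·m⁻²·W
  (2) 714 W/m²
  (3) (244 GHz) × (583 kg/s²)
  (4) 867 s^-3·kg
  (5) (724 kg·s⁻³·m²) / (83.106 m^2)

(1)

Dimensions:
  (1) W·m⁻²·K⁻¹ = J·s⁻¹·m⁻²·K⁻¹ = kg·s⁻³·K⁻¹
  (2) W·m⁻² = J·s⁻¹·m⁻² = kg·s⁻³
  (3) [s⁻¹] · [kg·s⁻²] = kg·s⁻³
  (4) kg·s⁻³
  (5) [kg·m²·s⁻³] / [m²] = kg·s⁻³
All reduce to kg·s⁻³ except (1), which is kg·s⁻³·K⁻¹.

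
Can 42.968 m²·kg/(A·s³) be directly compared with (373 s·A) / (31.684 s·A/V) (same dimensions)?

Yes

Reduce each to base SI dimensions:
  42.968 m²·kg/(A·s³):  kg·m²·s⁻³·A⁻¹
  (373 s·A) / (31.684 s·A/V):  [s·A] / [kg⁻¹·m⁻²·s⁴·A²] = kg·m²·s⁻³·A⁻¹
Both are kg·m²·s⁻³·A⁻¹, so they have the same dimensions and can be added.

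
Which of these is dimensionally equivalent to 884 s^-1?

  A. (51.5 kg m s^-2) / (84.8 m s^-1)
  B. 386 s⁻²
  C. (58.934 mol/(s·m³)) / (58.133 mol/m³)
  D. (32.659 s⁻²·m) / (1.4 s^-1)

C.

Reference: s⁻¹.
Each option:
  A. [kg·m·s⁻²] / [m·s⁻¹] = kg·s⁻¹
  B. s⁻²
  C. [m⁻³·s⁻¹·mol] / [m⁻³·mol] = s⁻¹  ← same
  D. [m·s⁻²] / [s⁻¹] = m·s⁻¹
Only C. matches s⁻¹.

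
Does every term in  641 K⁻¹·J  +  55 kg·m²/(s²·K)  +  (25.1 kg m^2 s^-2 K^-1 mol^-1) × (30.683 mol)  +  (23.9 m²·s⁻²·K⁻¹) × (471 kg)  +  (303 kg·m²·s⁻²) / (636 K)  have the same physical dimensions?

In SI base units:
  641 K⁻¹·J:  J·K⁻¹ = N·m·K⁻¹ = kg·m²·s⁻²·K⁻¹
  55 kg·m²/(s²·K):  kg·m²·s⁻²·K⁻¹
  (25.1 kg m^2 s^-2 K^-1 mol^-1) × (30.683 mol):  [kg·m²·s⁻²·K⁻¹·mol⁻¹] · [mol] = kg·m²·s⁻²·K⁻¹
  (23.9 m²·s⁻²·K⁻¹) × (471 kg):  [m²·s⁻²·K⁻¹] · [kg] = kg·m²·s⁻²·K⁻¹
  (303 kg·m²·s⁻²) / (636 K):  [kg·m²·s⁻²] / [K] = kg·m²·s⁻²·K⁻¹
Every term reduces to kg·m²·s⁻²·K⁻¹.

Yes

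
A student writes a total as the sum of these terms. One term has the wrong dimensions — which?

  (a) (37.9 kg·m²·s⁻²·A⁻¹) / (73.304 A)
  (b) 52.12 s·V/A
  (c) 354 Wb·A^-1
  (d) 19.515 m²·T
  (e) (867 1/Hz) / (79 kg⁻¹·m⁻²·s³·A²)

(d)

Dimensions:
  (a) [kg·m²·s⁻²·A⁻¹] / [A] = kg·m²·s⁻²·A⁻²
  (b) V·s·A⁻¹ = J·C⁻¹·s·A⁻¹ = kg·m²·s⁻²·A⁻²
  (c) Wb·A⁻¹ = V·s·A⁻¹ = kg·m²·s⁻²·A⁻²
  (d) T·m² = Wb·m⁻²·m² = kg·m²·s⁻²·A⁻¹
  (e) [s] / [kg⁻¹·m⁻²·s³·A²] = kg·m²·s⁻²·A⁻²
All reduce to kg·m²·s⁻²·A⁻² except (d), which is kg·m²·s⁻²·A⁻¹.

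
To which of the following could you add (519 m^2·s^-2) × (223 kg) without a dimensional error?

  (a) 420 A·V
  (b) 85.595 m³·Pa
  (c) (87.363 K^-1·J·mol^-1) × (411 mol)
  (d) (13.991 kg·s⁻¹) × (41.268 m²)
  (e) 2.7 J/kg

(b)

Reference: [m²·s⁻²] · [kg] = kg·m²·s⁻².
Each option:
  (a) V·A = J·C⁻¹·A = kg·m²·s⁻³
  (b) Pa·m³ = N·m⁻²·m³ = kg·m²·s⁻²  ← same
  (c) [kg·m²·s⁻²·K⁻¹·mol⁻¹] · [mol] = kg·m²·s⁻²·K⁻¹
  (d) [kg·s⁻¹] · [m²] = kg·m²·s⁻¹
  (e) J·kg⁻¹ = N·m·kg⁻¹ = m²·s⁻²
Only (b) matches kg·m²·s⁻².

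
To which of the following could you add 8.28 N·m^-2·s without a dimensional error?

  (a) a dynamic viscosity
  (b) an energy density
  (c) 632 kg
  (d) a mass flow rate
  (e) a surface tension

(a)

Reference: N·s·m⁻² = kg·m·s⁻²·s·m⁻² = kg·m⁻¹·s⁻¹.
Each option:
  (a) [dynamic viscosity] = kg·m⁻¹·s⁻¹  ← same
  (b) [energy density] = kg·m⁻¹·s⁻²
  (c) kg
  (d) [mass flow rate] = kg·s⁻¹
  (e) [surface tension] = kg·s⁻²
Only (a) matches kg·m⁻¹·s⁻¹.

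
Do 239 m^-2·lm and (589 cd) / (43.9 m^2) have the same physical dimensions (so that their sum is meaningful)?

Yes

Dimensions:
  239 m^-2·lm:  lm·m⁻² = cd·m⁻² = m⁻²·cd
  (589 cd) / (43.9 m^2):  [cd] / [m²] = m⁻²·cd
Both are m⁻²·cd, so they have the same dimensions and can be added.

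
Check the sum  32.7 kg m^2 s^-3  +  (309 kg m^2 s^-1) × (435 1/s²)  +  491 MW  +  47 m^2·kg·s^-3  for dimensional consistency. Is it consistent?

Dimensions:
  32.7 kg m^2 s^-3:  kg·m²·s⁻³
  (309 kg m^2 s^-1) × (435 1/s²):  [kg·m²·s⁻¹] · [s⁻²] = kg·m²·s⁻³
  491 MW:  W = J·s⁻¹ = kg·m²·s⁻³
  47 m^2·kg·s^-3:  kg·m²·s⁻³
Every term reduces to kg·m²·s⁻³.

Yes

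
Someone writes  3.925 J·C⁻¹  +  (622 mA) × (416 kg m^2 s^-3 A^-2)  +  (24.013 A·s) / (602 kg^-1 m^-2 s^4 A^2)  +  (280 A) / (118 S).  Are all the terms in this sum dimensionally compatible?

Yes

Reduce each to base SI dimensions:
  3.925 J·C⁻¹:  J·C⁻¹ = N·m·(s·A)⁻¹ = kg·m²·s⁻³·A⁻¹
  (622 mA) × (416 kg m^2 s^-3 A^-2):  [A] · [kg·m²·s⁻³·A⁻²] = kg·m²·s⁻³·A⁻¹
  (24.013 A·s) / (602 kg^-1 m^-2 s^4 A^2):  [s·A] / [kg⁻¹·m⁻²·s⁴·A²] = kg·m²·s⁻³·A⁻¹
  (280 A) / (118 S):  [A] / [kg⁻¹·m⁻²·s³·A²] = kg·m²·s⁻³·A⁻¹
Every term reduces to kg·m²·s⁻³·A⁻¹.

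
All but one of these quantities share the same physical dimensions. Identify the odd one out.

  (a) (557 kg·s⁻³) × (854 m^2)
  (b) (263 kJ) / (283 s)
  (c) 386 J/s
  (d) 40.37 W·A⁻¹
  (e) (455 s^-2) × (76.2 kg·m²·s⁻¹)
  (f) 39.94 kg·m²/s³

Reduce each to base SI dimensions:
  (a) [kg·s⁻³] · [m²] = kg·m²·s⁻³
  (b) [kg·m²·s⁻²] / [s] = kg·m²·s⁻³
  (c) J·s⁻¹ = N·m·s⁻¹ = kg·m²·s⁻³
  (d) W·A⁻¹ = J·s⁻¹·A⁻¹ = kg·m²·s⁻³·A⁻¹
  (e) [s⁻²] · [kg·m²·s⁻¹] = kg·m²·s⁻³
  (f) kg·m²·s⁻³
All reduce to kg·m²·s⁻³ except (d), which is kg·m²·s⁻³·A⁻¹.

(d)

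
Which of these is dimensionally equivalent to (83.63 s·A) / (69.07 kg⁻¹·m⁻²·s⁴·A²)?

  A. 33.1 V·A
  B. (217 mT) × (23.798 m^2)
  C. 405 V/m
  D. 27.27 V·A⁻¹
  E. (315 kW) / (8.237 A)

E.

Reference: [s·A] / [kg⁻¹·m⁻²·s⁴·A²] = kg·m²·s⁻³·A⁻¹.
Each option:
  A. V·A = J·C⁻¹·A = kg·m²·s⁻³
  B. [kg·s⁻²·A⁻¹] · [m²] = kg·m²·s⁻²·A⁻¹
  C. V·m⁻¹ = J·C⁻¹·m⁻¹ = kg·m·s⁻³·A⁻¹
  D. V·A⁻¹ = J·C⁻¹·A⁻¹ = kg·m²·s⁻³·A⁻²
  E. [kg·m²·s⁻³] / [A] = kg·m²·s⁻³·A⁻¹  ← same
Only E. matches kg·m²·s⁻³·A⁻¹.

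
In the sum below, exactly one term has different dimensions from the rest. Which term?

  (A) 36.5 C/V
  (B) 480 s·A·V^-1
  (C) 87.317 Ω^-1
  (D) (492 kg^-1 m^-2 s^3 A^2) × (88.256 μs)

(C)

Expand each in SI base units:
  (A) C·V⁻¹ = s·A·(J·C⁻¹)⁻¹ = kg⁻¹·m⁻²·s⁴·A²
  (B) A·s·V⁻¹ = A·s·(J·C⁻¹)⁻¹ = kg⁻¹·m⁻²·s⁴·A²
  (C) Ω⁻¹ = (V·A⁻¹)⁻¹ = kg⁻¹·m⁻²·s³·A²
  (D) [kg⁻¹·m⁻²·s³·A²] · [s] = kg⁻¹·m⁻²·s⁴·A²
All reduce to kg⁻¹·m⁻²·s⁴·A² except (C), which is kg⁻¹·m⁻²·s³·A².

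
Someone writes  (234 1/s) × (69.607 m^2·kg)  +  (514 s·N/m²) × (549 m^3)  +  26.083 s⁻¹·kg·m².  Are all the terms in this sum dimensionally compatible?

Yes

Reduce each to base SI dimensions:
  (234 1/s) × (69.607 m^2·kg):  [s⁻¹] · [kg·m²] = kg·m²·s⁻¹
  (514 s·N/m²) × (549 m^3):  [kg·m⁻¹·s⁻¹] · [m³] = kg·m²·s⁻¹
  26.083 s⁻¹·kg·m²:  kg·m²·s⁻¹
Every term reduces to kg·m²·s⁻¹.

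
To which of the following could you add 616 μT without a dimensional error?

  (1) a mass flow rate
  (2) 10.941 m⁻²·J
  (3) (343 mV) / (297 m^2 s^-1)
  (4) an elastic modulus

Reference: T = Wb·m⁻² = kg·s⁻²·A⁻¹.
Each option:
  (1) [mass flow rate] = kg·s⁻¹
  (2) J·m⁻² = N·m·m⁻² = kg·s⁻²
  (3) [kg·m²·s⁻³·A⁻¹] / [m²·s⁻¹] = kg·s⁻²·A⁻¹  ← same
  (4) [elastic modulus] = kg·m⁻¹·s⁻²
Only (3) matches kg·s⁻²·A⁻¹.

(3)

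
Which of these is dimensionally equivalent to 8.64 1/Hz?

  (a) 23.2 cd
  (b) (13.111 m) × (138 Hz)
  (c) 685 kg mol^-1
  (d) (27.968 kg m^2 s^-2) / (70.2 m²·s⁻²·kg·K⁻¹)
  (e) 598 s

(e)

Reference: Hz⁻¹ = (s⁻¹)⁻¹ = s.
Each option:
  (a) cd
  (b) [m] · [s⁻¹] = m·s⁻¹
  (c) kg·mol⁻¹
  (d) [kg·m²·s⁻²] / [kg·m²·s⁻²·K⁻¹] = K
  (e) s  ← same
Only (e) matches s.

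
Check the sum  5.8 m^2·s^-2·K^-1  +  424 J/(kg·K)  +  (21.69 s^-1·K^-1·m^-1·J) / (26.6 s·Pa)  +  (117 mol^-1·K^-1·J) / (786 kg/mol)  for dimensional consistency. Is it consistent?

Reduce each to base SI dimensions:
  5.8 m^2·s^-2·K^-1:  m²·s⁻²·K⁻¹
  424 J/(kg·K):  J·kg⁻¹·K⁻¹ = N·m·kg⁻¹·K⁻¹ = m²·s⁻²·K⁻¹
  (21.69 s^-1·K^-1·m^-1·J) / (26.6 s·Pa):  [kg·m·s⁻³·K⁻¹] / [kg·m⁻¹·s⁻¹] = m²·s⁻²·K⁻¹
  (117 mol^-1·K^-1·J) / (786 kg/mol):  [kg·m²·s⁻²·K⁻¹·mol⁻¹] / [kg·mol⁻¹] = m²·s⁻²·K⁻¹
Every term reduces to m²·s⁻²·K⁻¹.

Yes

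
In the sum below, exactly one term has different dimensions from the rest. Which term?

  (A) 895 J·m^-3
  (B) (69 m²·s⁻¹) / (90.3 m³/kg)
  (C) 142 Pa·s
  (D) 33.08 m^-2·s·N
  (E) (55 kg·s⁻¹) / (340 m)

(A)

Reduce each to base SI dimensions:
  (A) J·m⁻³ = N·m·m⁻³ = kg·m⁻¹·s⁻²
  (B) [m²·s⁻¹] / [kg⁻¹·m³] = kg·m⁻¹·s⁻¹
  (C) Pa·s = N·m⁻²·s = kg·m⁻¹·s⁻¹
  (D) N·s·m⁻² = kg·m·s⁻²·s·m⁻² = kg·m⁻¹·s⁻¹
  (E) [kg·s⁻¹] / [m] = kg·m⁻¹·s⁻¹
All reduce to kg·m⁻¹·s⁻¹ except (A), which is kg·m⁻¹·s⁻².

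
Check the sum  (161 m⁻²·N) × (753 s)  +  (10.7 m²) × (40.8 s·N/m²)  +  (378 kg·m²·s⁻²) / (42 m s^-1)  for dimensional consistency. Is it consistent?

Work out the base dimensions of each:
  (161 m⁻²·N) × (753 s):  [kg·m⁻¹·s⁻²] · [s] = kg·m⁻¹·s⁻¹
  (10.7 m²) × (40.8 s·N/m²):  [m²] · [kg·m⁻¹·s⁻¹] = kg·m·s⁻¹
  (378 kg·m²·s⁻²) / (42 m s^-1):  [kg·m²·s⁻²] / [m·s⁻¹] = kg·m·s⁻¹
The terms do not share a single dimension (kg·m·s⁻¹ vs kg·m⁻¹·s⁻¹).

No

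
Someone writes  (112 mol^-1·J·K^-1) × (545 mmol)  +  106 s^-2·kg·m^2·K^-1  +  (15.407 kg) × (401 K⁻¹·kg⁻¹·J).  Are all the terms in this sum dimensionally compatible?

In SI base units:
  (112 mol^-1·J·K^-1) × (545 mmol):  [kg·m²·s⁻²·K⁻¹·mol⁻¹] · [mol] = kg·m²·s⁻²·K⁻¹
  106 s^-2·kg·m^2·K^-1:  kg·m²·s⁻²·K⁻¹
  (15.407 kg) × (401 K⁻¹·kg⁻¹·J):  [kg] · [m²·s⁻²·K⁻¹] = kg·m²·s⁻²·K⁻¹
Every term reduces to kg·m²·s⁻²·K⁻¹.

Yes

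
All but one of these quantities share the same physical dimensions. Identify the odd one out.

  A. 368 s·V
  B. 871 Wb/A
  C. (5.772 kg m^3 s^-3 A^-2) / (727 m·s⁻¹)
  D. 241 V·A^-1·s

In SI base units:
  A. V·s = J·C⁻¹·s = kg·m²·s⁻²·A⁻¹
  B. Wb·A⁻¹ = V·s·A⁻¹ = kg·m²·s⁻²·A⁻²
  C. [kg·m³·s⁻³·A⁻²] / [m·s⁻¹] = kg·m²·s⁻²·A⁻²
  D. V·s·A⁻¹ = J·C⁻¹·s·A⁻¹ = kg·m²·s⁻²·A⁻²
All reduce to kg·m²·s⁻²·A⁻² except A., which is kg·m²·s⁻²·A⁻¹.

A.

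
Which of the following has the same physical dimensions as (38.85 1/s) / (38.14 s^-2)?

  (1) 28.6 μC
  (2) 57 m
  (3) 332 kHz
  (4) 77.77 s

Reference: [s⁻¹] / [s⁻²] = s.
Each option:
  (1) C = s·A
  (2) m
  (3) Hz = s⁻¹
  (4) s  ← same
Only (4) matches s.

(4)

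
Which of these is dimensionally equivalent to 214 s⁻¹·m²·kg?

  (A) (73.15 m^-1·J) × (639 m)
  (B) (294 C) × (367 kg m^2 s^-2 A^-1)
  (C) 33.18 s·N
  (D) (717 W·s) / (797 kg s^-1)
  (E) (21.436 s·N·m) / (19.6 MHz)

Reference: kg·m²·s⁻¹.
Each option:
  (A) [kg·m·s⁻²] · [m] = kg·m²·s⁻²
  (B) [s·A] · [kg·m²·s⁻²·A⁻¹] = kg·m²·s⁻¹  ← same
  (C) N·s = kg·m·s⁻²·s = kg·m·s⁻¹
  (D) [kg·m²·s⁻²] / [kg·s⁻¹] = m²·s⁻¹
  (E) [kg·m²·s⁻¹] / [s⁻¹] = kg·m²
Only (B) matches kg·m²·s⁻¹.

(B)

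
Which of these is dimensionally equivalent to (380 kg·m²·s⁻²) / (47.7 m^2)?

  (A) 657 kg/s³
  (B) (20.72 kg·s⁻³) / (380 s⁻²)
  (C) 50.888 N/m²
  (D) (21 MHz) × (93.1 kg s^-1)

Reference: [kg·m²·s⁻²] / [m²] = kg·s⁻².
Each option:
  (A) kg·s⁻³
  (B) [kg·s⁻³] / [s⁻²] = kg·s⁻¹
  (C) N·m⁻² = kg·m·s⁻²·m⁻² = kg·m⁻¹·s⁻²
  (D) [s⁻¹] · [kg·s⁻¹] = kg·s⁻²  ← same
Only (D) matches kg·s⁻².

(D)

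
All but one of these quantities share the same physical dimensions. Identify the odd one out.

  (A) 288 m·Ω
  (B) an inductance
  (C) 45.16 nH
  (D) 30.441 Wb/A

Work out the base dimensions of each:
  (A) Ω·m = V·A⁻¹·m = kg·m³·s⁻³·A⁻²
  (B) [inductance] = kg·m²·s⁻²·A⁻²
  (C) H = V·s·A⁻¹ = kg·m²·s⁻²·A⁻²
  (D) Wb·A⁻¹ = V·s·A⁻¹ = kg·m²·s⁻²·A⁻²
All reduce to kg·m²·s⁻²·A⁻² except (A), which is kg·m³·s⁻³·A⁻².

(A)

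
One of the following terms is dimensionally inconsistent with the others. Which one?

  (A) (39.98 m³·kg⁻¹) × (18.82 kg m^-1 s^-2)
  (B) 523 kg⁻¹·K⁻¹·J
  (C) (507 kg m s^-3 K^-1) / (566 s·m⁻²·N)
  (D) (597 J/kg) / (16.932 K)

Reduce each to base SI dimensions:
  (A) [kg⁻¹·m³] · [kg·m⁻¹·s⁻²] = m²·s⁻²
  (B) J·kg⁻¹·K⁻¹ = N·m·kg⁻¹·K⁻¹ = m²·s⁻²·K⁻¹
  (C) [kg·m·s⁻³·K⁻¹] / [kg·m⁻¹·s⁻¹] = m²·s⁻²·K⁻¹
  (D) [m²·s⁻²] / [K] = m²·s⁻²·K⁻¹
All reduce to m²·s⁻²·K⁻¹ except (A), which is m²·s⁻².

(A)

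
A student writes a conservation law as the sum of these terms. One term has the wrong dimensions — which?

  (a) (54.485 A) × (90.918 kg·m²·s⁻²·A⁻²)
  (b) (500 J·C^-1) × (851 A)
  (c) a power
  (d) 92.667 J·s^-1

(a)

Expand each in SI base units:
  (a) [A] · [kg·m²·s⁻²·A⁻²] = kg·m²·s⁻²·A⁻¹
  (b) [kg·m²·s⁻³·A⁻¹] · [A] = kg·m²·s⁻³
  (c) [power] = kg·m²·s⁻³
  (d) J·s⁻¹ = N·m·s⁻¹ = kg·m²·s⁻³
All reduce to kg·m²·s⁻³ except (a), which is kg·m²·s⁻²·A⁻¹.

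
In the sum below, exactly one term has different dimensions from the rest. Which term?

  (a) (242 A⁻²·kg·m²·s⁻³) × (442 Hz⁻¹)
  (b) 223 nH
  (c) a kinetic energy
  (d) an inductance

(c)

Expand each in SI base units:
  (a) [kg·m²·s⁻³·A⁻²] · [s] = kg·m²·s⁻²·A⁻²
  (b) H = V·s·A⁻¹ = kg·m²·s⁻²·A⁻²
  (c) [kinetic energy] = kg·m²·s⁻²
  (d) [inductance] = kg·m²·s⁻²·A⁻²
All reduce to kg·m²·s⁻²·A⁻² except (c), which is kg·m²·s⁻².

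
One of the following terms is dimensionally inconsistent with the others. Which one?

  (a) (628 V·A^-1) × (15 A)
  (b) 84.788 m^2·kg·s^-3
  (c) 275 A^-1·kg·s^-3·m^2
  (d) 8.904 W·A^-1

Expand each in SI base units:
  (a) [kg·m²·s⁻³·A⁻²] · [A] = kg·m²·s⁻³·A⁻¹
  (b) kg·m²·s⁻³
  (c) kg·m²·s⁻³·A⁻¹
  (d) W·A⁻¹ = J·s⁻¹·A⁻¹ = kg·m²·s⁻³·A⁻¹
All reduce to kg·m²·s⁻³·A⁻¹ except (b), which is kg·m²·s⁻³.

(b)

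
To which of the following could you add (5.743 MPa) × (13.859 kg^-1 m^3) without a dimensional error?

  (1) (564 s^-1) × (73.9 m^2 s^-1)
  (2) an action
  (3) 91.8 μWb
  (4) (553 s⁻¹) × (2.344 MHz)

Reference: [kg·m⁻¹·s⁻²] · [kg⁻¹·m³] = m²·s⁻².
Each option:
  (1) [s⁻¹] · [m²·s⁻¹] = m²·s⁻²  ← same
  (2) [action] = kg·m²·s⁻¹
  (3) Wb = V·s = kg·m²·s⁻²·A⁻¹
  (4) [s⁻¹] · [s⁻¹] = s⁻²
Only (1) matches m²·s⁻².

(1)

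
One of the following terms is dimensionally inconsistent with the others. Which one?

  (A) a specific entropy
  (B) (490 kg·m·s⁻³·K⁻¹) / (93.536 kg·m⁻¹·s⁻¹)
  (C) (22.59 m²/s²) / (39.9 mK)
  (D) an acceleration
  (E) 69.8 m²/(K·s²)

(D)

Dimensions:
  (A) [specific entropy] = m²·s⁻²·K⁻¹
  (B) [kg·m·s⁻³·K⁻¹] / [kg·m⁻¹·s⁻¹] = m²·s⁻²·K⁻¹
  (C) [m²·s⁻²] / [K] = m²·s⁻²·K⁻¹
  (D) [acceleration] = m·s⁻²
  (E) m²·s⁻²·K⁻¹
All reduce to m²·s⁻²·K⁻¹ except (D), which is m·s⁻².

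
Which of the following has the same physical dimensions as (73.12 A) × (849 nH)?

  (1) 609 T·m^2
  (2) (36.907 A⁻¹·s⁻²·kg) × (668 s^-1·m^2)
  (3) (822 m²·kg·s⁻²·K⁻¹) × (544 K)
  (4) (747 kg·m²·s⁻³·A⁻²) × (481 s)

(1)

Reference: [A] · [kg·m²·s⁻²·A⁻²] = kg·m²·s⁻²·A⁻¹.
Each option:
  (1) T·m² = Wb·m⁻²·m² = kg·m²·s⁻²·A⁻¹  ← same
  (2) [kg·s⁻²·A⁻¹] · [m²·s⁻¹] = kg·m²·s⁻³·A⁻¹
  (3) [kg·m²·s⁻²·K⁻¹] · [K] = kg·m²·s⁻²
  (4) [kg·m²·s⁻³·A⁻²] · [s] = kg·m²·s⁻²·A⁻²
Only (1) matches kg·m²·s⁻²·A⁻¹.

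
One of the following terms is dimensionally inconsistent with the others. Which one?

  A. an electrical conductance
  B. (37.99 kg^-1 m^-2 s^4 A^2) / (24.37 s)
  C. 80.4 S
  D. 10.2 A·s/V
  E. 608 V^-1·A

D.

Expand each in SI base units:
  A. [electrical conductance] = kg⁻¹·m⁻²·s³·A²
  B. [kg⁻¹·m⁻²·s⁴·A²] / [s] = kg⁻¹·m⁻²·s³·A²
  C. S = Ω⁻¹ = kg⁻¹·m⁻²·s³·A²
  D. A·s·V⁻¹ = A·s·(J·C⁻¹)⁻¹ = kg⁻¹·m⁻²·s⁴·A²
  E. A·V⁻¹ = A·(J·C⁻¹)⁻¹ = kg⁻¹·m⁻²·s³·A²
All reduce to kg⁻¹·m⁻²·s³·A² except D., which is kg⁻¹·m⁻²·s⁴·A².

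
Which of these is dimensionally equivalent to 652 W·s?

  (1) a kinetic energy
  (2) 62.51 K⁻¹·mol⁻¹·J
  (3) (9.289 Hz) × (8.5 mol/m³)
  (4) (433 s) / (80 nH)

(1)

Reference: W·s = J·s⁻¹·s = kg·m²·s⁻².
Each option:
  (1) [kinetic energy] = kg·m²·s⁻²  ← same
  (2) J·mol⁻¹·K⁻¹ = N·m·mol⁻¹·K⁻¹ = kg·m²·s⁻²·K⁻¹·mol⁻¹
  (3) [s⁻¹] · [m⁻³·mol] = m⁻³·s⁻¹·mol
  (4) [s] / [kg·m²·s⁻²·A⁻²] = kg⁻¹·m⁻²·s³·A²
Only (1) matches kg·m²·s⁻².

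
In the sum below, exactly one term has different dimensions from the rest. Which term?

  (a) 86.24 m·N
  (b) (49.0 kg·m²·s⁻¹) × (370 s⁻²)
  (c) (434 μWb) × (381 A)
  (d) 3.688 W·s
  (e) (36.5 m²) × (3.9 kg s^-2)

Work out the base dimensions of each:
  (a) N·m = kg·m·s⁻²·m = kg·m²·s⁻²
  (b) [kg·m²·s⁻¹] · [s⁻²] = kg·m²·s⁻³
  (c) [kg·m²·s⁻²·A⁻¹] · [A] = kg·m²·s⁻²
  (d) W·s = J·s⁻¹·s = kg·m²·s⁻²
  (e) [m²] · [kg·s⁻²] = kg·m²·s⁻²
All reduce to kg·m²·s⁻² except (b), which is kg·m²·s⁻³.

(b)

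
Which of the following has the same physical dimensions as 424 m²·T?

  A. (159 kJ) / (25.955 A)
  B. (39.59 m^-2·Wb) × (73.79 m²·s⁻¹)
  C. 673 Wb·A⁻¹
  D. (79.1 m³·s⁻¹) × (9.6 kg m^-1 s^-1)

Reference: T·m² = Wb·m⁻²·m² = kg·m²·s⁻²·A⁻¹.
Each option:
  A. [kg·m²·s⁻²] / [A] = kg·m²·s⁻²·A⁻¹  ← same
  B. [kg·s⁻²·A⁻¹] · [m²·s⁻¹] = kg·m²·s⁻³·A⁻¹
  C. Wb·A⁻¹ = V·s·A⁻¹ = kg·m²·s⁻²·A⁻²
  D. [m³·s⁻¹] · [kg·m⁻¹·s⁻¹] = kg·m²·s⁻²
Only A. matches kg·m²·s⁻²·A⁻¹.

A.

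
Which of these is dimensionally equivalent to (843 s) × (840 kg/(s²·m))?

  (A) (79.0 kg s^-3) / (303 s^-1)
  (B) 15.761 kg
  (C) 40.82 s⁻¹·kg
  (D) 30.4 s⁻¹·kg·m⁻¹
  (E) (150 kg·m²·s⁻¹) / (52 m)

Reference: [s] · [kg·m⁻¹·s⁻²] = kg·m⁻¹·s⁻¹.
Each option:
  (A) [kg·s⁻³] / [s⁻¹] = kg·s⁻²
  (B) kg
  (C) kg·s⁻¹
  (D) kg·m⁻¹·s⁻¹  ← same
  (E) [kg·m²·s⁻¹] / [m] = kg·m·s⁻¹
Only (D) matches kg·m⁻¹·s⁻¹.

(D)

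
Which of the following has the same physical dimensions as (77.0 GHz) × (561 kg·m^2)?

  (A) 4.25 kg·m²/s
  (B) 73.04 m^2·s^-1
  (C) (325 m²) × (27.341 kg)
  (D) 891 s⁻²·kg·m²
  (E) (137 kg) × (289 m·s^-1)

Reference: [s⁻¹] · [kg·m²] = kg·m²·s⁻¹.
Each option:
  (A) kg·m²·s⁻¹  ← same
  (B) m²·s⁻¹
  (C) [m²] · [kg] = kg·m²
  (D) kg·m²·s⁻²
  (E) [kg] · [m·s⁻¹] = kg·m·s⁻¹
Only (A) matches kg·m²·s⁻¹.

(A)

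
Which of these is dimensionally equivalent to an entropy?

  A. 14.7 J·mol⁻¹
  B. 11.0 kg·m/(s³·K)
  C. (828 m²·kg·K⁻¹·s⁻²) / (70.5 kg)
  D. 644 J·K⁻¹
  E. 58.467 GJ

D.

Reference: [entropy] = kg·m²·s⁻²·K⁻¹.
Each option:
  A. J·mol⁻¹ = N·m·mol⁻¹ = kg·m²·s⁻²·mol⁻¹
  B. kg·m·s⁻³·K⁻¹
  C. [kg·m²·s⁻²·K⁻¹] / [kg] = m²·s⁻²·K⁻¹
  D. J·K⁻¹ = N·m·K⁻¹ = kg·m²·s⁻²·K⁻¹  ← same
  E. J = N·m = kg·m²·s⁻²
Only D. matches kg·m²·s⁻²·K⁻¹.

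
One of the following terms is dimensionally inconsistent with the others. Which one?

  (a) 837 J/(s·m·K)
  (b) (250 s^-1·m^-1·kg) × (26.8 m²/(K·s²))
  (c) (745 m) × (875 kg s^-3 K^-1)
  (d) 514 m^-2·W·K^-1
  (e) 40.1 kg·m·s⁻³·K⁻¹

(d)

Work out the base dimensions of each:
  (a) J·s⁻¹·m⁻¹·K⁻¹ = N·m·s⁻¹·m⁻¹·K⁻¹ = kg·m·s⁻³·K⁻¹
  (b) [kg·m⁻¹·s⁻¹] · [m²·s⁻²·K⁻¹] = kg·m·s⁻³·K⁻¹
  (c) [m] · [kg·s⁻³·K⁻¹] = kg·m·s⁻³·K⁻¹
  (d) W·m⁻²·K⁻¹ = J·s⁻¹·m⁻²·K⁻¹ = kg·s⁻³·K⁻¹
  (e) kg·m·s⁻³·K⁻¹
All reduce to kg·m·s⁻³·K⁻¹ except (d), which is kg·s⁻³·K⁻¹.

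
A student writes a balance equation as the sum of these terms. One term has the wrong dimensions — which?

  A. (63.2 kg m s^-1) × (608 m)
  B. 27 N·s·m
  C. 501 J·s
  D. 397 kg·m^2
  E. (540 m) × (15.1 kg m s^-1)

Dimensions:
  A. [kg·m·s⁻¹] · [m] = kg·m²·s⁻¹
  B. N·m·s = kg·m·s⁻²·m·s = kg·m²·s⁻¹
  C. J·s = N·m·s = kg·m²·s⁻¹
  D. kg·m²
  E. [m] · [kg·m·s⁻¹] = kg·m²·s⁻¹
All reduce to kg·m²·s⁻¹ except D., which is kg·m².

D.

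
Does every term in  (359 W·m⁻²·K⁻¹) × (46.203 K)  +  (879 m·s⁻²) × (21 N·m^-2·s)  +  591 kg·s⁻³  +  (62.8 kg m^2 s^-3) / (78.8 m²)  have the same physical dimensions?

Reduce each to base SI dimensions:
  (359 W·m⁻²·K⁻¹) × (46.203 K):  [kg·s⁻³·K⁻¹] · [K] = kg·s⁻³
  (879 m·s⁻²) × (21 N·m^-2·s):  [m·s⁻²] · [kg·m⁻¹·s⁻¹] = kg·s⁻³
  591 kg·s⁻³:  kg·s⁻³
  (62.8 kg m^2 s^-3) / (78.8 m²):  [kg·m²·s⁻³] / [m²] = kg·s⁻³
Every term reduces to kg·s⁻³.

Yes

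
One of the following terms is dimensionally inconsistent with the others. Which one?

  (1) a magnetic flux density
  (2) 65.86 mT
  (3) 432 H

In SI base units:
  (1) [magnetic flux density] = kg·s⁻²·A⁻¹
  (2) T = Wb·m⁻² = kg·s⁻²·A⁻¹
  (3) H = V·s·A⁻¹ = kg·m²·s⁻²·A⁻²
All reduce to kg·s⁻²·A⁻¹ except (3), which is kg·m²·s⁻²·A⁻².

(3)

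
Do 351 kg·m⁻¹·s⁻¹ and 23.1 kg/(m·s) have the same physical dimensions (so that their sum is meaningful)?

Reduce each to base SI dimensions:
  351 kg·m⁻¹·s⁻¹:  kg·m⁻¹·s⁻¹
  23.1 kg/(m·s):  kg·m⁻¹·s⁻¹
Both are kg·m⁻¹·s⁻¹, so they have the same dimensions and can be added.

Yes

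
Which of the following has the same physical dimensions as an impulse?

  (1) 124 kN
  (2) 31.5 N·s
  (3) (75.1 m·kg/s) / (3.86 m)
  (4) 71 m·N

Reference: [impulse] = kg·m·s⁻¹.
Each option:
  (1) N = kg·m·s⁻²
  (2) N·s = kg·m·s⁻²·s = kg·m·s⁻¹  ← same
  (3) [kg·m·s⁻¹] / [m] = kg·s⁻¹
  (4) N·m = kg·m·s⁻²·m = kg·m²·s⁻²
Only (2) matches kg·m·s⁻¹.

(2)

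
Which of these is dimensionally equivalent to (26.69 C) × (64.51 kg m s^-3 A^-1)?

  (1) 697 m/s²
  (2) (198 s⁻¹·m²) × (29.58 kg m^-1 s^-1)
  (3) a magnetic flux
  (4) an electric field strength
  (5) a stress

Reference: [s·A] · [kg·m·s⁻³·A⁻¹] = kg·m·s⁻².
Each option:
  (1) m·s⁻²
  (2) [m²·s⁻¹] · [kg·m⁻¹·s⁻¹] = kg·m·s⁻²  ← same
  (3) [magnetic flux] = kg·m²·s⁻²·A⁻¹
  (4) [electric field strength] = kg·m·s⁻³·A⁻¹
  (5) [stress] = kg·m⁻¹·s⁻²
Only (2) matches kg·m·s⁻².

(2)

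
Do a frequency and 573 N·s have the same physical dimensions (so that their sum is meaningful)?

Work out the base dimensions of each:
  a frequency:  [frequency] = s⁻¹
  573 N·s:  N·s = kg·m·s⁻²·s = kg·m·s⁻¹
s⁻¹ ≠ kg·m·s⁻¹, so they cannot be added.

No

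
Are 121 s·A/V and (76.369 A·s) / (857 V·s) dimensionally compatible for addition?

Work out the base dimensions of each:
  121 s·A/V:  A·s·V⁻¹ = A·s·(J·C⁻¹)⁻¹ = kg⁻¹·m⁻²·s⁴·A²
  (76.369 A·s) / (857 V·s):  [s·A] / [kg·m²·s⁻²·A⁻¹] = kg⁻¹·m⁻²·s³·A²
kg⁻¹·m⁻²·s⁴·A² ≠ kg⁻¹·m⁻²·s³·A², so they cannot be added.

No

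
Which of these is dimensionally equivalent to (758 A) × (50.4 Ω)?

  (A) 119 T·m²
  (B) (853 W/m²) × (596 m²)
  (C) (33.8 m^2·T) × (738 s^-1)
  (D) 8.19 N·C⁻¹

(C)

Reference: [A] · [kg·m²·s⁻³·A⁻²] = kg·m²·s⁻³·A⁻¹.
Each option:
  (A) T·m² = Wb·m⁻²·m² = kg·m²·s⁻²·A⁻¹
  (B) [kg·s⁻³] · [m²] = kg·m²·s⁻³
  (C) [kg·m²·s⁻²·A⁻¹] · [s⁻¹] = kg·m²·s⁻³·A⁻¹  ← same
  (D) N·C⁻¹ = kg·m·s⁻²·(s·A)⁻¹ = kg·m·s⁻³·A⁻¹
Only (C) matches kg·m²·s⁻³·A⁻¹.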